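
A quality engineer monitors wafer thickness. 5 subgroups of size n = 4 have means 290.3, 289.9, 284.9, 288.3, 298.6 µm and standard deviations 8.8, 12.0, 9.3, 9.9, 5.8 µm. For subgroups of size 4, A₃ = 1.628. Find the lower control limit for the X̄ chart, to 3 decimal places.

X̄̄ = (290.3 + 289.9 + 284.9 + 288.3 + 298.6) / 5 = 290.4000
s̄ = (8.8 + 12.0 + 9.3 + 9.9 + 5.8) / 5 = 9.1600
LCL = X̄̄ − A₃·s̄ = 290.4000 − 1.628 × 9.1600 = 275.4875

275.488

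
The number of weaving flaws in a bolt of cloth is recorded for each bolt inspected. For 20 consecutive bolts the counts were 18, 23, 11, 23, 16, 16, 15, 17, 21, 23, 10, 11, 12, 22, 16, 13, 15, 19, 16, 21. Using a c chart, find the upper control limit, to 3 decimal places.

29.233

c̄ = (18 + 23 + 11 + 23 + 16 + 16 + 15 + 17 + 21 + 23 + 10 + 11 + 12 + 22 + 16 + 13 + 15 + 19 + 16 + 21) / 20 = 338 / 20 = 16.9000
UCL = c̄ + 3√c̄ = 16.9000 + 3 × √16.9000 = 16.9000 + 3 × 4.1110 = 29.2329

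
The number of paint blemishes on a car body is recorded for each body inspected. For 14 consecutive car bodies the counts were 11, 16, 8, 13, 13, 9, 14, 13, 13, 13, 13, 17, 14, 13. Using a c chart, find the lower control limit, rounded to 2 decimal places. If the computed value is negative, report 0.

c̄ = (11 + 16 + 8 + 13 + 13 + 9 + 14 + 13 + 13 + 13 + 13 + 17 + 14 + 13) / 14 = 180 / 14 = 12.8571
LCL = c̄ − 3√c̄ = 12.8571 − 3 × 3.5857 = 2.1001

2.10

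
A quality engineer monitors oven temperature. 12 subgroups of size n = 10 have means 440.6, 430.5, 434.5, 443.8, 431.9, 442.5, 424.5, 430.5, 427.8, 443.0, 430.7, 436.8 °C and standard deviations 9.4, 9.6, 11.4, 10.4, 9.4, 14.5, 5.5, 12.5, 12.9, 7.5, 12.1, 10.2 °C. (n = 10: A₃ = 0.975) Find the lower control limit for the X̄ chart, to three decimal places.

424.570

X̄̄ = (440.6 + 430.5 + 434.5 + 443.8 + 431.9 + 442.5 + 424.5 + 430.5 + 427.8 + 443.0 + 430.7 + 436.8) / 12 = 434.7583
s̄ = (9.4 + 9.6 + 11.4 + 10.4 + 9.4 + 14.5 + 5.5 + 12.5 + 12.9 + 7.5 + 12.1 + 10.2) / 12 = 10.4500
LCL = X̄̄ − A₃·s̄ = 434.7583 − 0.975 × 10.4500 = 424.5696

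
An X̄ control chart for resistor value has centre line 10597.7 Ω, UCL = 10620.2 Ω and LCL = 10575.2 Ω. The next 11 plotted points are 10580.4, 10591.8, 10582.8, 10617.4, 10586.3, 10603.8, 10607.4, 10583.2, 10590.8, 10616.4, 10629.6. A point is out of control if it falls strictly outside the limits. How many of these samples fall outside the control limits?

Compare each point to [10575.2, 10620.2]: sample 11 = 10629.6 > UCL.

1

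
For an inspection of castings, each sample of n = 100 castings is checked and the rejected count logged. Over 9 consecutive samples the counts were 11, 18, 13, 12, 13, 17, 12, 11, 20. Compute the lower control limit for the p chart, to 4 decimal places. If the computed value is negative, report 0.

p̄ = Σdᵢ / (k·n) = 127 / (9 × 100) = 0.14111
LCL = p̄ − 3·√(p̄(1−p̄)/n) = 0.14111 − 3 × 0.03481 = 0.03667

0.0367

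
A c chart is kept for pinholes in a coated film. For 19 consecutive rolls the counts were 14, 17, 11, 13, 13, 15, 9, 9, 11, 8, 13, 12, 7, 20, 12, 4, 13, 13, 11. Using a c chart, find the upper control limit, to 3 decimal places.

c̄ = (14 + 17 + 11 + 13 + 13 + 15 + 9 + 9 + 11 + 8 + 13 + 12 + 7 + 20 + 12 + 4 + 13 + 13 + 11) / 19 = 225 / 19 = 11.8421
UCL = c̄ + 3√c̄ = 11.8421 + 3 × √11.8421 = 11.8421 + 3 × 3.4412 = 22.1658

22.166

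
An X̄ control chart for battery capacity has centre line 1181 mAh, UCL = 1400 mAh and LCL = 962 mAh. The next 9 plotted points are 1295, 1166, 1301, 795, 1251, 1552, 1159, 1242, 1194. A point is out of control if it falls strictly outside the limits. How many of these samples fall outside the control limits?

Compare each point to [962, 1400]: sample 4 = 795 < LCL; sample 6 = 1552 > UCL.

2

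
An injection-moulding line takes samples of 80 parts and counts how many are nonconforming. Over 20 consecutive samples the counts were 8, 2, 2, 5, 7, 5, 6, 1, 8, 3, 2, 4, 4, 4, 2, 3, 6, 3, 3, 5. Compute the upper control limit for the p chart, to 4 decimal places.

0.1263

p̄ = Σdᵢ / (k·n) = 83 / (20 × 80) = 0.05187
UCL = p̄ + 3·√(p̄(1−p̄)/n) = 0.05187 + 3 × √(0.05187×0.94812/80) = 0.05187 + 3 × 0.02480 = 0.12626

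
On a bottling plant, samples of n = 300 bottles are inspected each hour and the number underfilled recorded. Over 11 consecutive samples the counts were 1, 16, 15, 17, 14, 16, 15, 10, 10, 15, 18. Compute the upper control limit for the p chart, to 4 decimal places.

p̄ = Σdᵢ / (k·n) = 147 / (11 × 300) = 0.04455
UCL = p̄ + 3·√(p̄(1−p̄)/n) = 0.04455 + 3 × √(0.04455×0.95545/300) = 0.04455 + 3 × 0.01191 = 0.08028

0.0803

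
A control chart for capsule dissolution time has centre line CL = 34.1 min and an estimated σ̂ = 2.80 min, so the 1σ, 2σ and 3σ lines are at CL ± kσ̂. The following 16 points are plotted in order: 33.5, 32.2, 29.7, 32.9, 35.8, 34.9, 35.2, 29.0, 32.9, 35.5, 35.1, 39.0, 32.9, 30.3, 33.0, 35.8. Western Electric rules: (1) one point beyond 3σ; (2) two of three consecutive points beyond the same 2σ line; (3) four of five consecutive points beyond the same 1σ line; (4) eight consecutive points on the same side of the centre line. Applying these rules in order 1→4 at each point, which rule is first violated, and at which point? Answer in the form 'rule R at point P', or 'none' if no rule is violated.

none

Zone of each point (C = within 1σ̂, B = 1σ̂–2σ̂, A = 2σ̂–3σ̂, * = beyond 3σ̂; sign = side of CL): 1:-C, 2:-C, 3:-B, 4:-C, 5:+C, 6:+C, 7:+C, 8:-B, 9:-C, 10:+C, 11:+C, 12:+B, 13:-C, 14:-B, 15:-C, 16:+C
No rule fires across all 16 points.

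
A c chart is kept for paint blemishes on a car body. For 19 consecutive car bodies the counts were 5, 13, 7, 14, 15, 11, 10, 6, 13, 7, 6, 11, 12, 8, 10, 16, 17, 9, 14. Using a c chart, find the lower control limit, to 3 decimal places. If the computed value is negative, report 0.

c̄ = (5 + 13 + 7 + 14 + 15 + 11 + 10 + 6 + 13 + 7 + 6 + 11 + 12 + 8 + 10 + 16 + 17 + 9 + 14) / 19 = 204 / 19 = 10.7368
LCL = c̄ − 3√c̄ = 10.7368 − 3 × 3.2767 = 0.9067

0.907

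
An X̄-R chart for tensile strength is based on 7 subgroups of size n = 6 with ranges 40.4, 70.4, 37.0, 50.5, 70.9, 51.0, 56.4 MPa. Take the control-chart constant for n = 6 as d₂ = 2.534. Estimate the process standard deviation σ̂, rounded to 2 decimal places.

21.23

R̄ = (40.4 + 70.4 + 37.0 + 50.5 + 70.9 + 51.0 + 56.4) / 7 = 53.8000
σ̂ = R̄ / d₂ = 53.8000 / 2.534 = 21.2313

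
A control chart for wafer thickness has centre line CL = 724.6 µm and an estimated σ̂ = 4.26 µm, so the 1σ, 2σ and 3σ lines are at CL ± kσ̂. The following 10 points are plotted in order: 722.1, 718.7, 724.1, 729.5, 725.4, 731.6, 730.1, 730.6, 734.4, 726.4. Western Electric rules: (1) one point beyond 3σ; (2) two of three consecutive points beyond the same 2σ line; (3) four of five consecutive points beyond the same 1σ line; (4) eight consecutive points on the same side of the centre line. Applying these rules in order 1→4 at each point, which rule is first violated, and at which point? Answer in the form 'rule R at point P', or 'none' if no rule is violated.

Zone of each point (C = within 1σ̂, B = 1σ̂–2σ̂, A = 2σ̂–3σ̂, * = beyond 3σ̂; sign = side of CL): 1:-C, 2:-B, 3:-C, 4:+B, 5:+C, 6:+B, 7:+B, 8:+B, 9:+A, 10:+C
Rule 3 (four of five consecutive points beyond the same 1σ limit) is satisfied at point 8.

rule 3 at point 8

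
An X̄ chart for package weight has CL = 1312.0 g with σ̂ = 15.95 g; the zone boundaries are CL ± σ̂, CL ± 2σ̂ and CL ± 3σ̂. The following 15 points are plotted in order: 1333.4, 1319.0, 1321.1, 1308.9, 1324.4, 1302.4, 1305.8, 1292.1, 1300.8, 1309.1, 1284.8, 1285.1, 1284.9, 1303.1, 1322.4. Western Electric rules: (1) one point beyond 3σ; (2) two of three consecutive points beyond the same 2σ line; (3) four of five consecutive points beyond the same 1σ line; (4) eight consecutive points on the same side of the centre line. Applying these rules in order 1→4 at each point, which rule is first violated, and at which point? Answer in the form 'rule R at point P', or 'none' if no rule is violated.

Zone of each point (C = within 1σ̂, B = 1σ̂–2σ̂, A = 2σ̂–3σ̂, * = beyond 3σ̂; sign = side of CL): 1:+B, 2:+C, 3:+C, 4:-C, 5:+C, 6:-C, 7:-C, 8:-B, 9:-C, 10:-C, 11:-B, 12:-B, 13:-B, 14:-C, 15:+C
Rule 4 (eight consecutive points on the same side of the centre line) is satisfied at point 13.

rule 4 at point 13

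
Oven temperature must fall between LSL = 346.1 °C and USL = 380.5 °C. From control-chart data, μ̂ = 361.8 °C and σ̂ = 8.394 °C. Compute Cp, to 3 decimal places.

Cp = (USL − LSL) / (6σ̂) = (380.5 − 346.1) / (6 × 8.394) = 34.4000 / 50.3640 = 0.6830

0.683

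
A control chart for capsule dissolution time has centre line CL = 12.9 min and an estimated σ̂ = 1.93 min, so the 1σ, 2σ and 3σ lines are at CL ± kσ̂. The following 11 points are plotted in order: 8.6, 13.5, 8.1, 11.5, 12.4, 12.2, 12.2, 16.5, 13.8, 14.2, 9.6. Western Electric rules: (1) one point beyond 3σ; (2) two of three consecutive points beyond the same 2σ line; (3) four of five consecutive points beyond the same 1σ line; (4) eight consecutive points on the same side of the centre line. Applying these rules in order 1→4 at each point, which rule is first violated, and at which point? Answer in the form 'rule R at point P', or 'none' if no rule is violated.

Zone of each point (C = within 1σ̂, B = 1σ̂–2σ̂, A = 2σ̂–3σ̂, * = beyond 3σ̂; sign = side of CL): 1:-A, 2:+C, 3:-A, 4:-C, 5:-C, 6:-C, 7:-C, 8:+B, 9:+C, 10:+C, 11:-B
Rule 2 (two of three consecutive points beyond the same 2σ limit) is satisfied at point 3.

rule 2 at point 3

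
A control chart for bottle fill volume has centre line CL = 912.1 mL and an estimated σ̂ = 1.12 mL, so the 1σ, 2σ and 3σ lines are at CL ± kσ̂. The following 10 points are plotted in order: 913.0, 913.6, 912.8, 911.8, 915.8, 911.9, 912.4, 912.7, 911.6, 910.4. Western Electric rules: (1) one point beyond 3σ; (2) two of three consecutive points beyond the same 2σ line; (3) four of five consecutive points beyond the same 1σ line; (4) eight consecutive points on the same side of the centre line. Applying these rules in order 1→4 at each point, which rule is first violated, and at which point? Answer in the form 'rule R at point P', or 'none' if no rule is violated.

Zone of each point (C = within 1σ̂, B = 1σ̂–2σ̂, A = 2σ̂–3σ̂, * = beyond 3σ̂; sign = side of CL): 1:+C, 2:+B, 3:+C, 4:-C, 5:+*, 6:-C, 7:+C, 8:+C, 9:-C, 10:-B
Rule 1 (one point beyond the 3σ limits) is satisfied at point 5.

rule 1 at point 5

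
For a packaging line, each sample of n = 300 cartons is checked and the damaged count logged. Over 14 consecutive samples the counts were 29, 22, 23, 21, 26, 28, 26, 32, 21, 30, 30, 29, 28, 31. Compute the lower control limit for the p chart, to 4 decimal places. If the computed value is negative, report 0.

p̄ = Σdᵢ / (k·n) = 376 / (14 × 300) = 0.08952
LCL = p̄ − 3·√(p̄(1−p̄)/n) = 0.08952 − 3 × 0.01648 = 0.04007

0.0401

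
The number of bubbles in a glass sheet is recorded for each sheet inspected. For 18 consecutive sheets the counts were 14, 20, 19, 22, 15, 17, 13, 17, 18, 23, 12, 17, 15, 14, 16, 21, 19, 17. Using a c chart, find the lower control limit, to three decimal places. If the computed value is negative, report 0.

4.737

c̄ = (14 + 20 + 19 + 22 + 15 + 17 + 13 + 17 + 18 + 23 + 12 + 17 + 15 + 14 + 16 + 21 + 19 + 17) / 18 = 309 / 18 = 17.1667
LCL = c̄ − 3√c̄ = 17.1667 − 3 × 4.1433 = 4.7369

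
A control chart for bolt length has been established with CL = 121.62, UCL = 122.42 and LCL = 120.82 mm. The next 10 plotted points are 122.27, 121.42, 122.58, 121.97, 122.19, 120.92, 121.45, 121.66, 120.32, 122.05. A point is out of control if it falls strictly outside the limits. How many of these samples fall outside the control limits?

Compare each point to [120.82, 122.42]: sample 3 = 122.58 > UCL; sample 9 = 120.32 < LCL.

2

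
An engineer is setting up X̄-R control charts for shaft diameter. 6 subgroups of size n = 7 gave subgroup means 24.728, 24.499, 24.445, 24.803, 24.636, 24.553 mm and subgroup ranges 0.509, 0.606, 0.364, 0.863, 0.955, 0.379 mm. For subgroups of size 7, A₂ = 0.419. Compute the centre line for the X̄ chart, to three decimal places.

X̄̄ = (24.728 + 24.499 + 24.445 + 24.803 + 24.636 + 24.553) / 6 = 147.6640 / 6 = 24.6107
CL = X̄̄ = 24.6107

24.611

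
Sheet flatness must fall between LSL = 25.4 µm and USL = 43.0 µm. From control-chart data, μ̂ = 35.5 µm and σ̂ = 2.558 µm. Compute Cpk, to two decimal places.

0.98

Cpu = (USL − μ̂) / (3σ̂) = (43.0 − 35.5) / (3 × 2.558) = 0.9773; Cpl = (μ̂ − LSL) / (3σ̂) = (35.5 − 25.4) / (3 × 2.558) = 1.3161; Cpk = min(Cpu, Cpl) = 0.9773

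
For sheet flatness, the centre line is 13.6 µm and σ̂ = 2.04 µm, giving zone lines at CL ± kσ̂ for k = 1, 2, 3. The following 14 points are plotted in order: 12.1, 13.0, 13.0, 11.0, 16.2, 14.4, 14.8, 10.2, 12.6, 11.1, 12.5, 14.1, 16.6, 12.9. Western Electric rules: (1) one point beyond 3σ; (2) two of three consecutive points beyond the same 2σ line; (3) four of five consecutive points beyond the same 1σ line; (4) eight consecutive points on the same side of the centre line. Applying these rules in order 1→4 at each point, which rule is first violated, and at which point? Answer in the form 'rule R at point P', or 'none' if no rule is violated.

none

Zone of each point (C = within 1σ̂, B = 1σ̂–2σ̂, A = 2σ̂–3σ̂, * = beyond 3σ̂; sign = side of CL): 1:-C, 2:-C, 3:-C, 4:-B, 5:+B, 6:+C, 7:+C, 8:-B, 9:-C, 10:-B, 11:-C, 12:+C, 13:+B, 14:-C
No rule fires across all 14 points.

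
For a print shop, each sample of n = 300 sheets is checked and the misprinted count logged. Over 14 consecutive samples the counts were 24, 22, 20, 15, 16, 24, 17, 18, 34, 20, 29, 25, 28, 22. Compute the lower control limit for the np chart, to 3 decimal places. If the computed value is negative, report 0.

p̄ = Σdᵢ / (k·n) = 314 / (14 × 300) = 0.07476
LCL = np̄ − 3·√(np̄(1−p̄)) = 22.4286 − 3 × 4.5554 = 8.7623

8.762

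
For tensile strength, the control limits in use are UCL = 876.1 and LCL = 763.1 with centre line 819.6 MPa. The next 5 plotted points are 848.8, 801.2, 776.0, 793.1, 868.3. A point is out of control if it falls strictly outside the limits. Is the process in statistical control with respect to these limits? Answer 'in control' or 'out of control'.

in control

All 5 points lie within [763.1, 876.1].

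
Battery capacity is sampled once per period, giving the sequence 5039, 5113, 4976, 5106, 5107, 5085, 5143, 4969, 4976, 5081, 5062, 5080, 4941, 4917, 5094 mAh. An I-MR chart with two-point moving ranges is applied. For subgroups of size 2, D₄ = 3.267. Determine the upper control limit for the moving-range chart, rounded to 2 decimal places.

253.19

Moving ranges: 74, 137, 130, 1, 22, 58, 174, 7, 105, 19, 18, 139, 24, 177; M̄R̄ = 1085.0000 / 14 = 77.5000
UCL_MR = D₄·M̄R̄ = 3.267 × 77.5000 = 253.1925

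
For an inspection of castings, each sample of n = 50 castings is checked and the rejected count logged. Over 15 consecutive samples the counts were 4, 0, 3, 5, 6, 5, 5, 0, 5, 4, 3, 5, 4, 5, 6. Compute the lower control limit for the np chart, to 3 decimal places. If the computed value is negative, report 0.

p̄ = Σdᵢ / (k·n) = 60 / (15 × 50) = 0.08000
LCL = np̄ − 3·√(np̄(1−p̄)) = 4.0000 − 3 × 1.9183 = -1.7550 → 0 (negative, so LCL = 0)

0.000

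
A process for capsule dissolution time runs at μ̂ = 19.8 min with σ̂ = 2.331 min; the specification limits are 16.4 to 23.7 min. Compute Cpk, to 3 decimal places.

0.486

Cpu = (USL − μ̂) / (3σ̂) = (23.7 − 19.8) / (3 × 2.331) = 0.5577; Cpl = (μ̂ − LSL) / (3σ̂) = (19.8 − 16.4) / (3 × 2.331) = 0.4862; Cpk = min(Cpu, Cpl) = 0.4862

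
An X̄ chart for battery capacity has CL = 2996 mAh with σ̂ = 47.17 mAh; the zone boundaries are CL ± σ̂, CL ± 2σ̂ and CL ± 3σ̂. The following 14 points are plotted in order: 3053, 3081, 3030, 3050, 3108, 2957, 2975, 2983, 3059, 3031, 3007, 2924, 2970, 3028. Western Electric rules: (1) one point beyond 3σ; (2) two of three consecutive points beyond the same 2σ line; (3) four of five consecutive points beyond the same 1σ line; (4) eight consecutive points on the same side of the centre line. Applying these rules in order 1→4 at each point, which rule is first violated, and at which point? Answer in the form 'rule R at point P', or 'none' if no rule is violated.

Zone of each point (C = within 1σ̂, B = 1σ̂–2σ̂, A = 2σ̂–3σ̂, * = beyond 3σ̂; sign = side of CL): 1:+B, 2:+B, 3:+C, 4:+B, 5:+A, 6:-C, 7:-C, 8:-C, 9:+B, 10:+C, 11:+C, 12:-B, 13:-C, 14:+C
Rule 3 (four of five consecutive points beyond the same 1σ limit) is satisfied at point 5.

rule 3 at point 5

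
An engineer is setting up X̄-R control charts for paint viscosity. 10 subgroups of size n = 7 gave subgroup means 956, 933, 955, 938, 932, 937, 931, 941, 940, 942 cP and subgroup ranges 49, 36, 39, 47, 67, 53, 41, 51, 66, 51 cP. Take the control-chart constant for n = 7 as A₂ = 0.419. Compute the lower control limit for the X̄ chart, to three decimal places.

919.550

X̄̄ = (956 + 933 + 955 + 938 + 932 + 937 + 931 + 941 + 940 + 942) / 10 = 9405.0000 / 10 = 940.5000
R̄ = (49 + 36 + 39 + 47 + 67 + 53 + 41 + 51 + 66 + 51) / 10 = 500.0000 / 10 = 50.0000
LCL = X̄̄ − A₂·R̄ = 940.5000 − 0.419 × 50.0000 = 919.5500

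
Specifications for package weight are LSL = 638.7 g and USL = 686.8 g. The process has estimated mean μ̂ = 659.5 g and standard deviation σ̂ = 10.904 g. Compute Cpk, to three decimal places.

Cpu = (USL − μ̂) / (3σ̂) = (686.8 − 659.5) / (3 × 10.904) = 0.8346; Cpl = (μ̂ − LSL) / (3σ̂) = (659.5 − 638.7) / (3 × 10.904) = 0.6359; Cpk = min(Cpu, Cpl) = 0.6359

0.636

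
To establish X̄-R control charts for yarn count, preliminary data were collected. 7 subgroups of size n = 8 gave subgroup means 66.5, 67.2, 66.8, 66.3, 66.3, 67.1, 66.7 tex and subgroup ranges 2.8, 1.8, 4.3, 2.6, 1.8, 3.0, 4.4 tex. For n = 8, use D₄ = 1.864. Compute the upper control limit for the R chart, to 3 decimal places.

R̄ = (2.8 + 1.8 + 4.3 + 2.6 + 1.8 + 3.0 + 4.4) / 7 = 20.7000 / 7 = 2.9571
UCL_R = D₄·R̄ = 1.864 × 2.9571 = 5.5121

5.512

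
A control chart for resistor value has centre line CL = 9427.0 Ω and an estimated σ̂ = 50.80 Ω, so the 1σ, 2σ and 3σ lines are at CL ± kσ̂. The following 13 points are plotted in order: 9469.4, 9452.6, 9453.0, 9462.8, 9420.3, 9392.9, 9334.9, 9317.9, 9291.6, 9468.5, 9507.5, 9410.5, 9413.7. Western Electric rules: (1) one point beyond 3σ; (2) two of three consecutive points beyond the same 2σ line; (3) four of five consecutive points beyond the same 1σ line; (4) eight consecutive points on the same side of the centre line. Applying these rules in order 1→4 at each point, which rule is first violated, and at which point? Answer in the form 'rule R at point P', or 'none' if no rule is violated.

Zone of each point (C = within 1σ̂, B = 1σ̂–2σ̂, A = 2σ̂–3σ̂, * = beyond 3σ̂; sign = side of CL): 1:+C, 2:+C, 3:+C, 4:+C, 5:-C, 6:-C, 7:-B, 8:-A, 9:-A, 10:+C, 11:+B, 12:-C, 13:-C
Rule 2 (two of three consecutive points beyond the same 2σ limit) is satisfied at point 9.

rule 2 at point 9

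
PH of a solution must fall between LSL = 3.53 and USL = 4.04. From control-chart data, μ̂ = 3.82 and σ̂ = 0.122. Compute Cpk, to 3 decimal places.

Cpu = (USL − μ̂) / (3σ̂) = (4.04 − 3.82) / (3 × 0.122) = 0.6011; Cpl = (μ̂ − LSL) / (3σ̂) = (3.82 − 3.53) / (3 × 0.122) = 0.7923; Cpk = min(Cpu, Cpl) = 0.6011

0.601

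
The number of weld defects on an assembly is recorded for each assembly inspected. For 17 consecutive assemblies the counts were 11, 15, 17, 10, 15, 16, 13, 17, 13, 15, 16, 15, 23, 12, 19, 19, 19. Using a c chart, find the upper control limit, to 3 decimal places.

c̄ = (11 + 15 + 17 + 10 + 15 + 16 + 13 + 17 + 13 + 15 + 16 + 15 + 23 + 12 + 19 + 19 + 19) / 17 = 265 / 17 = 15.5882
UCL = c̄ + 3√c̄ = 15.5882 + 3 × √15.5882 = 15.5882 + 3 × 3.9482 = 27.4328

27.433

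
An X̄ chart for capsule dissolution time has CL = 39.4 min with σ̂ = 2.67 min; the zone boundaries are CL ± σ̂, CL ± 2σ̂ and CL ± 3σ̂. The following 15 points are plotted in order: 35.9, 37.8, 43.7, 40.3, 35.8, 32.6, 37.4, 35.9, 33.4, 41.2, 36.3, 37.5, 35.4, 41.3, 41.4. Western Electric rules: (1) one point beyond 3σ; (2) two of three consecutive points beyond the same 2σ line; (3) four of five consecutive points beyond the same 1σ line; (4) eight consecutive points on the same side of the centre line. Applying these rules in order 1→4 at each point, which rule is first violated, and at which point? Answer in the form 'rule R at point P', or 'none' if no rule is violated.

Zone of each point (C = within 1σ̂, B = 1σ̂–2σ̂, A = 2σ̂–3σ̂, * = beyond 3σ̂; sign = side of CL): 1:-B, 2:-C, 3:+B, 4:+C, 5:-B, 6:-A, 7:-C, 8:-B, 9:-A, 10:+C, 11:-B, 12:-C, 13:-B, 14:+C, 15:+C
Rule 3 (four of five consecutive points beyond the same 1σ limit) is satisfied at point 9.

rule 3 at point 9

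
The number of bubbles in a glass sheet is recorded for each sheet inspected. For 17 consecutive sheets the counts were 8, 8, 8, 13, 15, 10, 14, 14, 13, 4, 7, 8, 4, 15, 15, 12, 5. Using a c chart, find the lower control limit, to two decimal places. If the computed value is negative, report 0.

c̄ = (8 + 8 + 8 + 13 + 15 + 10 + 14 + 14 + 13 + 4 + 7 + 8 + 4 + 15 + 15 + 12 + 5) / 17 = 173 / 17 = 10.1765
LCL = c̄ − 3√c̄ = 10.1765 − 3 × 3.1901 = 0.6063

0.61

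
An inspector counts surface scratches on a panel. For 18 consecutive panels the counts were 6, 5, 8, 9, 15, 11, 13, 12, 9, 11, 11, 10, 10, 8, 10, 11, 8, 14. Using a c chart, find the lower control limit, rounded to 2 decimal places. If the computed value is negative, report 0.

0.54

c̄ = (6 + 5 + 8 + 9 + 15 + 11 + 13 + 12 + 9 + 11 + 11 + 10 + 10 + 8 + 10 + 11 + 8 + 14) / 18 = 181 / 18 = 10.0556
LCL = c̄ − 3√c̄ = 10.0556 − 3 × 3.1710 = 0.5424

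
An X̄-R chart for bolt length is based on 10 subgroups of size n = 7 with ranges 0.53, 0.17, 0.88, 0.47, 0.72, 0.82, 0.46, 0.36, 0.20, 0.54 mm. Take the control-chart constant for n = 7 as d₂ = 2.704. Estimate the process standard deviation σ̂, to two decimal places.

R̄ = (0.53 + 0.17 + 0.88 + 0.47 + 0.72 + 0.82 + 0.46 + 0.36 + 0.20 + 0.54) / 10 = 0.5150
σ̂ = R̄ / d₂ = 0.5150 / 2.704 = 0.1905

0.19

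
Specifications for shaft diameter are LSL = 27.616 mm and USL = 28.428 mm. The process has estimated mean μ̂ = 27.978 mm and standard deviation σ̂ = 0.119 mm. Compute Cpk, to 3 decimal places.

1.014

Cpu = (USL − μ̂) / (3σ̂) = (28.428 − 27.978) / (3 × 0.119) = 1.2605; Cpl = (μ̂ − LSL) / (3σ̂) = (27.978 − 27.616) / (3 × 0.119) = 1.0140; Cpk = min(Cpu, Cpl) = 1.0140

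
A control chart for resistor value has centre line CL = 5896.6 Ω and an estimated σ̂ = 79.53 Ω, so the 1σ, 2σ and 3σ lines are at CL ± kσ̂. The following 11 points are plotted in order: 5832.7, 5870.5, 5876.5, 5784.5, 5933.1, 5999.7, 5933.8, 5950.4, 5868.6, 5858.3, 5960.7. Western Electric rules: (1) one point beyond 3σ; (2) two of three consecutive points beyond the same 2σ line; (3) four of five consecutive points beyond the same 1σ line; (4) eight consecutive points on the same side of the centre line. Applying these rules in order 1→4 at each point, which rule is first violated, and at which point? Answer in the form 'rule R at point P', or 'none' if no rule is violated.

none

Zone of each point (C = within 1σ̂, B = 1σ̂–2σ̂, A = 2σ̂–3σ̂, * = beyond 3σ̂; sign = side of CL): 1:-C, 2:-C, 3:-C, 4:-B, 5:+C, 6:+B, 7:+C, 8:+C, 9:-C, 10:-C, 11:+C
No rule fires across all 11 points.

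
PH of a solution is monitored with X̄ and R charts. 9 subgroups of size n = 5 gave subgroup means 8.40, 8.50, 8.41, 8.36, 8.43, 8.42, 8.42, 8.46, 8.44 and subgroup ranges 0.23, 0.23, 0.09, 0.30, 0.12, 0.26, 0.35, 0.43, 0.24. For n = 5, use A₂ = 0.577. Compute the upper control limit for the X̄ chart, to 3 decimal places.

8.571

X̄̄ = (8.40 + 8.50 + 8.41 + 8.36 + 8.43 + 8.42 + 8.42 + 8.46 + 8.44) / 9 = 75.8400 / 9 = 8.4267
R̄ = (0.23 + 0.23 + 0.09 + 0.30 + 0.12 + 0.26 + 0.35 + 0.43 + 0.24) / 9 = 2.2500 / 9 = 0.2500
UCL = X̄̄ + A₂·R̄ = 8.4267 + 0.577 × 0.2500 = 8.5709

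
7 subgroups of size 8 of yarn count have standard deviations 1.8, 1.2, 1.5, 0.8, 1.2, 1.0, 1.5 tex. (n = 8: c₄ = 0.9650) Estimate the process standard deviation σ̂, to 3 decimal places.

1.332

s̄ = (1.8 + 1.2 + 1.5 + 0.8 + 1.2 + 1.0 + 1.5) / 7 = 1.2857
σ̂ = s̄ / c₄ = 1.2857 / 0.9650 = 1.3323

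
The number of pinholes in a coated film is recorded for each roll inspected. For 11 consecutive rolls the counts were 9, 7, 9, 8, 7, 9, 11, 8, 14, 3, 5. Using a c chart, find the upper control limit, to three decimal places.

c̄ = (9 + 7 + 9 + 8 + 7 + 9 + 11 + 8 + 14 + 3 + 5) / 11 = 90 / 11 = 8.1818
UCL = c̄ + 3√c̄ = 8.1818 + 3 × √8.1818 = 8.1818 + 3 × 2.8604 = 16.7630

16.763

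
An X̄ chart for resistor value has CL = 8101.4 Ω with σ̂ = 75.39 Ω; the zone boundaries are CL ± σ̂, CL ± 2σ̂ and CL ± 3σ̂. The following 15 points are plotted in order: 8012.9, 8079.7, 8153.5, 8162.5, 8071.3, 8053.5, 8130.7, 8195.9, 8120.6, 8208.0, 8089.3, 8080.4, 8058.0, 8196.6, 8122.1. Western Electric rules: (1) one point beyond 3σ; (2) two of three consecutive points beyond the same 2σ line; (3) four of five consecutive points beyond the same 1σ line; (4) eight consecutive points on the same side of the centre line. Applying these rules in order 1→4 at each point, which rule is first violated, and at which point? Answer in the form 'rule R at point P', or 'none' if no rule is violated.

Zone of each point (C = within 1σ̂, B = 1σ̂–2σ̂, A = 2σ̂–3σ̂, * = beyond 3σ̂; sign = side of CL): 1:-B, 2:-C, 3:+C, 4:+C, 5:-C, 6:-C, 7:+C, 8:+B, 9:+C, 10:+B, 11:-C, 12:-C, 13:-C, 14:+B, 15:+C
No rule fires across all 15 points.

none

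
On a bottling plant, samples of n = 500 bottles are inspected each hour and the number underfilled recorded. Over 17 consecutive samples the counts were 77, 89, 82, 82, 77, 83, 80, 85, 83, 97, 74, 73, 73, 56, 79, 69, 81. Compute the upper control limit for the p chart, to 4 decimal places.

p̄ = Σdᵢ / (k·n) = 1340 / (17 × 500) = 0.15765
UCL = p̄ + 3·√(p̄(1−p̄)/n) = 0.15765 + 3 × √(0.15765×0.84235/500) = 0.15765 + 3 × 0.01630 = 0.20654

0.2065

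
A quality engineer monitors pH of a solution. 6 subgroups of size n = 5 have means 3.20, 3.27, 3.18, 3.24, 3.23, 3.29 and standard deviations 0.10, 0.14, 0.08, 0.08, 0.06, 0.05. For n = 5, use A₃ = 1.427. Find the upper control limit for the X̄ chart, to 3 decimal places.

X̄̄ = (3.20 + 3.27 + 3.18 + 3.24 + 3.23 + 3.29) / 6 = 3.2350
s̄ = (0.10 + 0.14 + 0.08 + 0.08 + 0.06 + 0.05) / 6 = 0.0850
UCL = X̄̄ + A₃·s̄ = 3.2350 + 1.427 × 0.0850 = 3.3563

3.356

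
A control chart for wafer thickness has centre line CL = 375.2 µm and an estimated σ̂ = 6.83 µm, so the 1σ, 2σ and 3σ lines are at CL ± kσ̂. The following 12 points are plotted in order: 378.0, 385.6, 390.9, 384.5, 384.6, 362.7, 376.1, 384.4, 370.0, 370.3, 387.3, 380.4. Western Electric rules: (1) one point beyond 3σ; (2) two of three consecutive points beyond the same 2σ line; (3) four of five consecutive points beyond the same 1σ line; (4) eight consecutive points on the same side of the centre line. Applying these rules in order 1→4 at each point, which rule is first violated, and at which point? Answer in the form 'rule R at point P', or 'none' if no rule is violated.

rule 3 at point 5

Zone of each point (C = within 1σ̂, B = 1σ̂–2σ̂, A = 2σ̂–3σ̂, * = beyond 3σ̂; sign = side of CL): 1:+C, 2:+B, 3:+A, 4:+B, 5:+B, 6:-B, 7:+C, 8:+B, 9:-C, 10:-C, 11:+B, 12:+C
Rule 3 (four of five consecutive points beyond the same 1σ limit) is satisfied at point 5.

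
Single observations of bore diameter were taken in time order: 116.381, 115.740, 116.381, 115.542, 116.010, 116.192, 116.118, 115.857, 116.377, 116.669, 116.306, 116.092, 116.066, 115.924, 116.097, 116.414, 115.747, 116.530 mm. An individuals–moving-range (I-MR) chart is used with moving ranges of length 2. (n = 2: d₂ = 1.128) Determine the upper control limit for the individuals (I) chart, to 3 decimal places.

X̄ = (116.381 + 115.740 + 116.381 + 115.542 + 116.010 + 116.192 + 116.118 + 115.857 + 116.377 + 116.669 + 116.306 + 116.092 + 116.066 + 115.924 + 116.097 + 116.414 + 115.747 + 116.530) / 18 = 116.1357
Moving ranges: 0.641, 0.641, 0.839, 0.468, 0.182, 0.074, 0.261, 0.520, 0.292, 0.363, 0.214, 0.026, 0.142, 0.173, 0.317, 0.667, 0.783; M̄R̄ = 6.6030 / 17 = 0.3884
UCL = X̄ + 3·M̄R̄/d₂ = 116.1357 + 3 × 0.3884 / 1.128 = 117.1687

117.169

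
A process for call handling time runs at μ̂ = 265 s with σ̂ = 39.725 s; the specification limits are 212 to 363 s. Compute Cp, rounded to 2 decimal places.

Cp = (USL − LSL) / (6σ̂) = (363 − 212) / (6 × 39.725) = 151.0000 / 238.3500 = 0.6335

0.63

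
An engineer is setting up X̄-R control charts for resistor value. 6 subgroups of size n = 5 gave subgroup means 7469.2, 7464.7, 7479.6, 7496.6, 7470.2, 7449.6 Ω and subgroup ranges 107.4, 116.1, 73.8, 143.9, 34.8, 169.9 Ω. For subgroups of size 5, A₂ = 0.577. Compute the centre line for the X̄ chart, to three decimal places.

X̄̄ = (7469.2 + 7464.7 + 7479.6 + 7496.6 + 7470.2 + 7449.6) / 6 = 44829.9000 / 6 = 7471.6500
CL = X̄̄ = 7471.6500

7471.650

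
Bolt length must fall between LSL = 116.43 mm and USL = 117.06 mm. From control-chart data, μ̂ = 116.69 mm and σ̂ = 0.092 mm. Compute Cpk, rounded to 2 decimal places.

0.94

Cpu = (USL − μ̂) / (3σ̂) = (117.06 − 116.69) / (3 × 0.092) = 1.3406; Cpl = (μ̂ − LSL) / (3σ̂) = (116.69 − 116.43) / (3 × 0.092) = 0.9420; Cpk = min(Cpu, Cpl) = 0.9420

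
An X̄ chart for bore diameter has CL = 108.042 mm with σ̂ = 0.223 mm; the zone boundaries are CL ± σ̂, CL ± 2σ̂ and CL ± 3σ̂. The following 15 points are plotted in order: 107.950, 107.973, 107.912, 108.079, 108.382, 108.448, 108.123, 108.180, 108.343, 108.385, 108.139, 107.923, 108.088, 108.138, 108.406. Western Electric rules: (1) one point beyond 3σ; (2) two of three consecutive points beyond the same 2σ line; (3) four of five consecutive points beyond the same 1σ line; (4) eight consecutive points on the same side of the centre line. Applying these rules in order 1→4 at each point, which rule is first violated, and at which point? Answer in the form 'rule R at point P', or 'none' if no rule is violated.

rule 4 at point 11

Zone of each point (C = within 1σ̂, B = 1σ̂–2σ̂, A = 2σ̂–3σ̂, * = beyond 3σ̂; sign = side of CL): 1:-C, 2:-C, 3:-C, 4:+C, 5:+B, 6:+B, 7:+C, 8:+C, 9:+B, 10:+B, 11:+C, 12:-C, 13:+C, 14:+C, 15:+B
Rule 4 (eight consecutive points on the same side of the centre line) is satisfied at point 11.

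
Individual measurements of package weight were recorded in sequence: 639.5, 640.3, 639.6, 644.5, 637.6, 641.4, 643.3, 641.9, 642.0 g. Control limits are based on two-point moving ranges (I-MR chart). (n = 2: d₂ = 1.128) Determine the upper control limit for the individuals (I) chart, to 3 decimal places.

X̄ = (639.5 + 640.3 + 639.6 + 644.5 + 637.6 + 641.4 + 643.3 + 641.9 + 642.0) / 9 = 641.1222
Moving ranges: 0.8, 0.7, 4.9, 6.9, 3.8, 1.9, 1.4, 0.1; M̄R̄ = 20.5000 / 8 = 2.5625
UCL = X̄ + 3·M̄R̄/d₂ = 641.1222 + 3 × 2.5625 / 1.128 = 647.9374

647.937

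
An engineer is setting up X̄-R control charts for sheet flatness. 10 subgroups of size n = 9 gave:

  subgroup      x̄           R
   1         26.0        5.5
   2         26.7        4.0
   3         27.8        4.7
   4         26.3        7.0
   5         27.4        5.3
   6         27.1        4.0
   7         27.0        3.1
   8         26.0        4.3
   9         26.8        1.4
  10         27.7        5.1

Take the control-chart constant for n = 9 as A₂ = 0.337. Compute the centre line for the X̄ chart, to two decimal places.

26.88

X̄̄ = (26.0 + 26.7 + 27.8 + 26.3 + 27.4 + 27.1 + 27.0 + 26.0 + 26.8 + 27.7) / 10 = 268.8000 / 10 = 26.8800
CL = X̄̄ = 26.8800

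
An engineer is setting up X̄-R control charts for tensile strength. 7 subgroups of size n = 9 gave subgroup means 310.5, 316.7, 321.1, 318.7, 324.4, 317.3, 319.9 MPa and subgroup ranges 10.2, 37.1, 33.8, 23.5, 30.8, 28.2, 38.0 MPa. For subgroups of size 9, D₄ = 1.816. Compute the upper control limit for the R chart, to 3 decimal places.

R̄ = (10.2 + 37.1 + 33.8 + 23.5 + 30.8 + 28.2 + 38.0) / 7 = 201.6000 / 7 = 28.8000
UCL_R = D₄·R̄ = 1.816 × 28.8000 = 52.3008

52.301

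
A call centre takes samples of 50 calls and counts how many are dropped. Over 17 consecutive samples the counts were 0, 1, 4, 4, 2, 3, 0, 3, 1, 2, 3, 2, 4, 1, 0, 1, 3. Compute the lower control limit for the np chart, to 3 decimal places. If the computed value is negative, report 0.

p̄ = Σdᵢ / (k·n) = 34 / (17 × 50) = 0.04000
LCL = np̄ − 3·√(np̄(1−p̄)) = 2.0000 − 3 × 1.3856 = -2.1569 → 0 (negative, so LCL = 0)

0.000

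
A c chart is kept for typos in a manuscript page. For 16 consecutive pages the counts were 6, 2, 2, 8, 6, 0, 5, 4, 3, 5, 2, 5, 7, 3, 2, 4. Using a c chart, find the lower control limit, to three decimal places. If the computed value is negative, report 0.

c̄ = (6 + 2 + 2 + 8 + 6 + 0 + 5 + 4 + 3 + 5 + 2 + 5 + 7 + 3 + 2 + 4) / 16 = 64 / 16 = 4.0000
LCL = c̄ − 3√c̄ = 4.0000 − 3 × 2.0000 = -2.0000 → 0 (cannot be negative)

0.000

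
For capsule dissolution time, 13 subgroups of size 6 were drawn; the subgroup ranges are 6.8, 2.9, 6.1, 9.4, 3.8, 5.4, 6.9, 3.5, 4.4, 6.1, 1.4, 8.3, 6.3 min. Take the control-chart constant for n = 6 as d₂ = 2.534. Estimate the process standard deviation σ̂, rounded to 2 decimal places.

2.16

R̄ = (6.8 + 2.9 + 6.1 + 9.4 + 3.8 + 5.4 + 6.9 + 3.5 + 4.4 + 6.1 + 1.4 + 8.3 + 6.3) / 13 = 5.4846
σ̂ = R̄ / d₂ = 5.4846 / 2.534 = 2.1644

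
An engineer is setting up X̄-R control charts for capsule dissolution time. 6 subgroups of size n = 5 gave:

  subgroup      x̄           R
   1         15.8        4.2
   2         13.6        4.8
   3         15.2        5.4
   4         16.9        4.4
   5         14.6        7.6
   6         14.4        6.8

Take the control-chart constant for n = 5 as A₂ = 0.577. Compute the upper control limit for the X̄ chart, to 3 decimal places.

X̄̄ = (15.8 + 13.6 + 15.2 + 16.9 + 14.6 + 14.4) / 6 = 90.5000 / 6 = 15.0833
R̄ = (4.2 + 4.8 + 5.4 + 4.4 + 7.6 + 6.8) / 6 = 33.2000 / 6 = 5.5333
UCL = X̄̄ + A₂·R̄ = 15.0833 + 0.577 × 5.5333 = 18.2761

18.276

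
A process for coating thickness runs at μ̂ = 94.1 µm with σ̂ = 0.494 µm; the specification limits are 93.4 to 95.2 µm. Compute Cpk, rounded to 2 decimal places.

Cpu = (USL − μ̂) / (3σ̂) = (95.2 − 94.1) / (3 × 0.494) = 0.7422; Cpl = (μ̂ − LSL) / (3σ̂) = (94.1 − 93.4) / (3 × 0.494) = 0.4723; Cpk = min(Cpu, Cpl) = 0.4723

0.47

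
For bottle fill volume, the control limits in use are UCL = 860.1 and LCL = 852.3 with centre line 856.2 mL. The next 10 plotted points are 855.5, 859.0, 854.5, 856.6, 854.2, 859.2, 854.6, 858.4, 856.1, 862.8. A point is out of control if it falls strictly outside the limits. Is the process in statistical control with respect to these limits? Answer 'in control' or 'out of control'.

out of control

Compare each point to [852.3, 860.1]: sample 10 = 862.8 > UCL.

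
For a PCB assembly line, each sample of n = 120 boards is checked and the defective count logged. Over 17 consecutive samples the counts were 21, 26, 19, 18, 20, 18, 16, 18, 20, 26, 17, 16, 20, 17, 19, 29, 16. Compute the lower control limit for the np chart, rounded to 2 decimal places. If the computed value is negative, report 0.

7.58

p̄ = Σdᵢ / (k·n) = 336 / (17 × 120) = 0.16471
LCL = np̄ − 3·√(np̄(1−p̄)) = 19.7647 − 3 × 4.0632 = 7.5752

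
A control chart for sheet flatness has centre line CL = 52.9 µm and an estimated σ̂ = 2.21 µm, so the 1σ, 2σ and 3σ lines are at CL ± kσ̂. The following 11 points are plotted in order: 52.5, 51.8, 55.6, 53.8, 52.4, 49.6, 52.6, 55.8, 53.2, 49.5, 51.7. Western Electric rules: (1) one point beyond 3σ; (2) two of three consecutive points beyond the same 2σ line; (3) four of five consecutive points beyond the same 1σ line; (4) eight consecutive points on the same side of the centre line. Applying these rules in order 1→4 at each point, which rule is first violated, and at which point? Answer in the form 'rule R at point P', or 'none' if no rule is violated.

Zone of each point (C = within 1σ̂, B = 1σ̂–2σ̂, A = 2σ̂–3σ̂, * = beyond 3σ̂; sign = side of CL): 1:-C, 2:-C, 3:+B, 4:+C, 5:-C, 6:-B, 7:-C, 8:+B, 9:+C, 10:-B, 11:-C
No rule fires across all 11 points.

none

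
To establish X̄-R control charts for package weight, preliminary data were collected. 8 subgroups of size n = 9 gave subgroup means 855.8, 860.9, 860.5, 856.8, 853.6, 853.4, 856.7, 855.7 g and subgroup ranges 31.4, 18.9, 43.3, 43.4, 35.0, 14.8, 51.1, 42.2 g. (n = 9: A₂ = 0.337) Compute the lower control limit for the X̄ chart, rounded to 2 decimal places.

844.88

X̄̄ = (855.8 + 860.9 + 860.5 + 856.8 + 853.6 + 853.4 + 856.7 + 855.7) / 8 = 6853.4000 / 8 = 856.6750
R̄ = (31.4 + 18.9 + 43.3 + 43.4 + 35.0 + 14.8 + 51.1 + 42.2) / 8 = 280.1000 / 8 = 35.0125
LCL = X̄̄ − A₂·R̄ = 856.6750 − 0.337 × 35.0125 = 844.8758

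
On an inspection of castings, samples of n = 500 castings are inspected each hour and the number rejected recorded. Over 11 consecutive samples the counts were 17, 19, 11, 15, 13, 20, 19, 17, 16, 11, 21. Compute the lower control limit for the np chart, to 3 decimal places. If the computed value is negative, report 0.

p̄ = Σdᵢ / (k·n) = 179 / (11 × 500) = 0.03255
LCL = np̄ − 3·√(np̄(1−p̄)) = 16.2727 − 3 × 3.9678 = 4.3694

4.369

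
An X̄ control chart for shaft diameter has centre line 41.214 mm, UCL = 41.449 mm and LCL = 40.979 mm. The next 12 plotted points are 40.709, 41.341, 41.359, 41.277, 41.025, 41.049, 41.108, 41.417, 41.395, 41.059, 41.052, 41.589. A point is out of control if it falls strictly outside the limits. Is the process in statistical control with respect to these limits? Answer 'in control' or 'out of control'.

out of control

Compare each point to [40.979, 41.449]: sample 1 = 40.709 < LCL; sample 12 = 41.589 > UCL.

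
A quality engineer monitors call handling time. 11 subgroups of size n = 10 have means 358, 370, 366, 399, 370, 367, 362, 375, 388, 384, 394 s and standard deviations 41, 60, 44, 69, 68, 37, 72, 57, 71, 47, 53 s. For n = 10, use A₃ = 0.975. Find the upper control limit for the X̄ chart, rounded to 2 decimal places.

X̄̄ = (358 + 370 + 366 + 399 + 370 + 367 + 362 + 375 + 388 + 384 + 394) / 11 = 375.7273
s̄ = (41 + 60 + 44 + 69 + 68 + 37 + 72 + 57 + 71 + 47 + 53) / 11 = 56.2727
UCL = X̄̄ + A₃·s̄ = 375.7273 + 0.975 × 56.2727 = 430.5932

430.59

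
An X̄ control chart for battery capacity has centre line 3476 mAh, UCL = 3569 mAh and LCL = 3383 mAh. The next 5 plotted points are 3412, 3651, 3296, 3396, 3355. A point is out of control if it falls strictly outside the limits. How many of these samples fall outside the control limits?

Compare each point to [3383, 3569]: sample 2 = 3651 > UCL; sample 3 = 3296 < LCL; sample 5 = 3355 < LCL.

3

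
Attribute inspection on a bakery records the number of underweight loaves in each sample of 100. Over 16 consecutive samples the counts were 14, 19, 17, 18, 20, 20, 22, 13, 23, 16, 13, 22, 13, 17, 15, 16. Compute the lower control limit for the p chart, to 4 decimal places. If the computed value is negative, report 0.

p̄ = Σdᵢ / (k·n) = 278 / (16 × 100) = 0.17375
LCL = p̄ − 3·√(p̄(1−p̄)/n) = 0.17375 − 3 × 0.03789 = 0.06008

0.0601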